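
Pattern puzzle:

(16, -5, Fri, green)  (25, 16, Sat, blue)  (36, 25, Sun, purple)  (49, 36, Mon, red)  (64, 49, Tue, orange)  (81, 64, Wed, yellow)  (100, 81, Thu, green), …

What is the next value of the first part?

121

First part: perfect squares: 4², 5², 6², …, so 16, 25, 36, 49, 64, 81, 100 → 121.
Second part goes -5, 16, 25, 36, 49, 64, 81 → 100 (always the previous value of the first part).
Day: runs through the weekdays Mon→Sun; Fri, Sat, Sun, Mon, Tue, Wed, Thu → Fri.
Colour goes green, blue, purple, red, orange, yellow, green → blue (repeats green → blue → purple → red → orange → yellow).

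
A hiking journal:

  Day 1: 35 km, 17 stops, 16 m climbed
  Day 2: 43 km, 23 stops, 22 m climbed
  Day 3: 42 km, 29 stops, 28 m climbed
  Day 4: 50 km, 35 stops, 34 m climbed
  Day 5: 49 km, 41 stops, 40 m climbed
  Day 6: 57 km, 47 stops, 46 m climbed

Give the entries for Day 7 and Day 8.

Km: alternating steps +8, −1, +8, −1, …; 35, 43, 42, 50, 49, 57 → 56 → 64.
Stops — +6 each step: 17, 23, 29, 35, 41, 47 → 53 → 59.
M climbed: always 1 less than the stops, so 16, 22, 28, 34, 40, 46 → 52 → 58.
Putting the parts together: 56 km, 53 stops, 52 m climbed and then 64 km, 59 stops, 58 m climbed.

56 km, 53 stops, 52 m climbed; 64 km, 59 stops, 58 m climbed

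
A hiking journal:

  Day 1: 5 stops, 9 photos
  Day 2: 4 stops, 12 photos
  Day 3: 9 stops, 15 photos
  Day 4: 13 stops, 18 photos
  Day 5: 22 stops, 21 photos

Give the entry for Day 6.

35 stops, 24 photos

Stops goes 5, 4, 9, 13, 22 → 35 (each term is the sum of the two before it).
For the photos, +3 each step: 9, 12, 15, 18, 21 → 24.
So the next line is 35 stops, 24 photos.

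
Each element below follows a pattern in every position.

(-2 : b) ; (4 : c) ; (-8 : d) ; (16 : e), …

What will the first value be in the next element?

-32

First value: -2, 4, -8, 16 → -32 (×(-2) each step).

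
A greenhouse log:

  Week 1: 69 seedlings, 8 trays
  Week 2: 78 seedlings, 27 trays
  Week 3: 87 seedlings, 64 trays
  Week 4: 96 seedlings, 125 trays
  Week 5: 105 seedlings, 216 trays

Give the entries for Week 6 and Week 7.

For the seedlings, +9 each step: 69, 78, 87, 96, 105 → 114 → 123.
Trays: 8, 27, 64, 125, 216 → 343 → 512 (perfect cubes: 2³, 3³, 4³, …).
Putting the parts together: 114 seedlings, 343 trays and then 123 seedlings, 512 trays.

114 seedlings, 343 trays; 123 seedlings, 512 trays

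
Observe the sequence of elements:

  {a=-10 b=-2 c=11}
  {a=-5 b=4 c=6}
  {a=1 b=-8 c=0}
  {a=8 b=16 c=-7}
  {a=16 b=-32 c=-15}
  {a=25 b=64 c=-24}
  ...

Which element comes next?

{a=35 b=-128 c=-34}

A: -10, -5, 1, 8, 16, 25 → 35 (differences are 5, 6, 7, … (increasing by 1 each time)).
B: ×(-2) each step, so -2, 4, -8, 16, -32, 64 → -128.
C: 11, 6, 0, -7, -15, -24 → -34 (together with the a always sums to 1).
Putting it together: {a=35 b=-128 c=-34}.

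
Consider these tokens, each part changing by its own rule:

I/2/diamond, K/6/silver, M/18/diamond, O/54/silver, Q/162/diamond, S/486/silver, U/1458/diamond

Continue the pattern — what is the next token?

W/4374/silver

Letter: letters move forward 2 places in the alphabet, so I, K, M, O, Q, S, U → W.
Second component: 2, 6, 18, 54, 162, 486, 1458 → 4374 (×3 each step).
Rank: alternates diamond ↔ silver, so diamond, silver, diamond, silver, diamond, silver, diamond → silver.
So the next token is W/4374/silver.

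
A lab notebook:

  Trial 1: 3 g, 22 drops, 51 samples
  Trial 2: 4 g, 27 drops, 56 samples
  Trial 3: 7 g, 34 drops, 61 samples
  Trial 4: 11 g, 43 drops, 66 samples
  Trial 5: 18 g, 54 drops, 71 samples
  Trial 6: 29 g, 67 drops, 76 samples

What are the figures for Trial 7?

47 g, 82 drops, 81 samples

G: each term is the sum of the two before it, so 3, 4, 7, 11, 18, 29 → 47.
Drops: differences are 5, 7, 9, … (increasing by 2 each time); 22, 27, 34, 43, 54, 67 → 82.
Samples: +5 each step, so 51, 56, 61, 66, 71, 76 → 81.
Putting it together: 47 g, 82 drops, 81 samples.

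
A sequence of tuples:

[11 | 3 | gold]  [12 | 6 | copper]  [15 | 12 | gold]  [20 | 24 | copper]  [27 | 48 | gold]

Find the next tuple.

[36 | 96 | copper]

First value: differences are 1, 3, 5, … (increasing by 2 each time), so 11, 12, 15, 20, 27 → 36.
Second value: ×2 each step, so 3, 6, 12, 24, 48 → 96.
Metal: alternates gold ↔ copper, so gold, copper, gold, copper, gold → copper.
Combining the parts gives [36 | 96 | copper].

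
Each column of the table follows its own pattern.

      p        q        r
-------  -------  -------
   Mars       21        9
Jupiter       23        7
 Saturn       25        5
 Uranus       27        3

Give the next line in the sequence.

For the column p, runs through the planets Mercury→Neptune: Mars, Jupiter, Saturn, Uranus → Neptune.
Column q goes 21, 23, 25, 27 → 29 (+2 each step).
Column r goes 9, 7, 5, 3 → 1 (together with the column q always sums to 30).
So the next line is Neptune  29  1.

Neptune  29  1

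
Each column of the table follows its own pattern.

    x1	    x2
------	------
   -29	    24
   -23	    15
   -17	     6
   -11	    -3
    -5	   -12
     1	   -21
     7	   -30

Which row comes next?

13  -39

Column x1 — +6 each step: -29, -23, -17, -11, -5, 1, 7 → 13.
For the column x2, −9 each step: 24, 15, 6, -3, -12, -21, -30 → -39.
So the next row is 13  -39.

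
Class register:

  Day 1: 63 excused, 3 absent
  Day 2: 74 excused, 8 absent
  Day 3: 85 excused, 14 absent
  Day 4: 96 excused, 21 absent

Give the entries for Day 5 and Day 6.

107 excused, 29 absent; 118 excused, 38 absent

Excused: +11 each step; 63, 74, 85, 96 → 107 → 118.
For the absent, differences are 5, 6, 7, … (increasing by 1 each time): 3, 8, 14, 21 → 29 → 38.
So the next two rows are 107 excused, 29 absent and 118 excused, 38 absent.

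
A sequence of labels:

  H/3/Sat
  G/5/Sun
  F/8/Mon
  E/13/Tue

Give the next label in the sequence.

Letter goes H, G, F, E → D (letters move back 1 place in the alphabet).
Second component: each term is the sum of the two before it; 3, 5, 8, 13 → 21.
Day: Sat, Sun, Mon, Tue → Wed (runs through the weekdays Mon→Sun).
So the next label is D/21/Wed.

D/21/Wed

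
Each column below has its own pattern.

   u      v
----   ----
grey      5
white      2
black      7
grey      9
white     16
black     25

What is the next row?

For the column u, repeats grey → white → black: grey, white, black, grey, white, black → grey.
Column v: each term is the sum of the two before it, so 5, 2, 7, 9, 16, 25 → 41.
Combining the parts gives grey  41.

grey  41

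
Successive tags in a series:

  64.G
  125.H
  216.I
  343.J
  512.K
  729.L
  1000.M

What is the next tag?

1331.N

First component: 64, 125, 216, 343, 512, 729, 1000 → 1331 (perfect cubes: 4³, 5³, 6³, …).
For the letter, letters move forward 1 place in the alphabet: G, H, I, J, K, L, M → N.
So the next tag is 1331.N.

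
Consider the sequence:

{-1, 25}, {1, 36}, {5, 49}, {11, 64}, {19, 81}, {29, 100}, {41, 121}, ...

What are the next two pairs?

First slot goes -1, 1, 5, 11, 19, 29, 41 → 55 → 71 (differences are 2, 4, 6, … (increasing by 2 each time)).
Second slot: perfect squares: 5², 6², 7², …; 25, 36, 49, 64, 81, 100, 121 → 144 → 169.
Putting the parts together: {55, 144} and then {71, 169}.

{55, 144}, {71, 169}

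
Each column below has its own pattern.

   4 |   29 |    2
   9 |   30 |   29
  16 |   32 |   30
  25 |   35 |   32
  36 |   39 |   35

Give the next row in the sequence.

First component: perfect squares: 2², 3², 4², …, so 4, 9, 16, 25, 36 → 49.
Second component — differences are 1, 2, 3, … (increasing by 1 each time): 29, 30, 32, 35, 39 → 44.
Third component — always the previous value of the second component: 2, 29, 30, 32, 35 → 39.
Combining the parts gives 49  44  39.

49  44  39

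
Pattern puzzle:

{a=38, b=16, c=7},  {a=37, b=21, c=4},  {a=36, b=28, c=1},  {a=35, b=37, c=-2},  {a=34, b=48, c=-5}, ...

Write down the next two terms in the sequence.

A: 38, 37, 36, 35, 34 → 33 → 32 (−1 each step).
B — differences are 5, 7, 9, … (increasing by 2 each time): 16, 21, 28, 37, 48 → 61 → 76.
C: −3 each step; 7, 4, 1, -2, -5 → -8 → -11.
So the next two terms are {a=33, b=61, c=-8} and {a=32, b=76, c=-11}.

{a=33, b=61, c=-8}, {a=32, b=76, c=-11}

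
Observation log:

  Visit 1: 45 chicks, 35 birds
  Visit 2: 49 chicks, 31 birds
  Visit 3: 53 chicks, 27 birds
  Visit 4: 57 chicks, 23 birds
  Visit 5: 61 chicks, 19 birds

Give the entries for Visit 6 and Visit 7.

Chicks goes 45, 49, 53, 57, 61 → 65 → 69 (+4 each step).
For the birds, together with the chicks always sums to 80: 35, 31, 27, 23, 19 → 15 → 11.
So the next two records are 65 chicks, 15 birds and 69 chicks, 11 birds.

65 chicks, 15 birds; 69 chicks, 11 birds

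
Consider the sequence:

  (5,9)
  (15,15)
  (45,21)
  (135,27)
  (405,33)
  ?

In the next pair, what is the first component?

First component — ×3 each step: 5, 15, 45, 135, 405 → 1215.

1215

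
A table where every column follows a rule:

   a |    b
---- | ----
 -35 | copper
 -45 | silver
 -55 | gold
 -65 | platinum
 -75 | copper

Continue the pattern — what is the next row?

-85  silver

Column a: −10 each step; -35, -45, -55, -65, -75 → -85.
For the column b, repeats copper → silver → gold → platinum: copper, silver, gold, platinum, copper → silver.
So the next row is -85  silver.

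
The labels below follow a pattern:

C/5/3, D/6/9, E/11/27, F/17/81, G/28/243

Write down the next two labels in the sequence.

H/45/729, I/73/2187

Letter — letters move forward 1 place in the alphabet: C, D, E, F, G → H → I.
Second component: 5, 6, 11, 17, 28 → 45 → 73 (each term is the sum of the two before it).
Third component — ×3 each step: 3, 9, 27, 81, 243 → 729 → 2187.
Putting the parts together: H/45/729 and then I/73/2187.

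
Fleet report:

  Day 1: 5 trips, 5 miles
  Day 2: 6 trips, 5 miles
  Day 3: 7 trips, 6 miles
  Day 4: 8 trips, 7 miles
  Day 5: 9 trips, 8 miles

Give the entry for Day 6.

Trips goes 5, 6, 7, 8, 9 → 10 (+1 each step).
Miles — always the previous value of the trips: 5, 5, 6, 7, 8 → 9.
Putting it together: 10 trips, 9 miles.

10 trips, 9 miles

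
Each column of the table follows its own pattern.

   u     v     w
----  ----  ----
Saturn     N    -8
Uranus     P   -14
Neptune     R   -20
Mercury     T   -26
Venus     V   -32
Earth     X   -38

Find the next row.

Column u: runs through the planets Mercury→Neptune, so Saturn, Uranus, Neptune, Mercury, Venus, Earth → Mars.
Column v: letters move forward 2 places in the alphabet; N, P, R, T, V, X → Z.
Column w: −6 each step; -8, -14, -20, -26, -32, -38 → -44.
Putting it together: Mars  Z  -44.

Mars  Z  -44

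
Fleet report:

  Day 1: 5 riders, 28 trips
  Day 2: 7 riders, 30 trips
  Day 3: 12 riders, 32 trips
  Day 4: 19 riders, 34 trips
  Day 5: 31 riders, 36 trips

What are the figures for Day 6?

50 riders, 38 trips

Riders goes 5, 7, 12, 19, 31 → 50 (each term is the sum of the two before it).
For the trips, +2 each step: 28, 30, 32, 34, 36 → 38.
Combining the parts gives 50 riders, 38 trips.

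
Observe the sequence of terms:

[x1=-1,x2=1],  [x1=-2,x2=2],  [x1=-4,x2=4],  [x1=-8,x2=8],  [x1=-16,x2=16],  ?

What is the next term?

[x1=-32,x2=32]

For the x1, ×2 each step: -1, -2, -4, -8, -16 → -32.
X2: ×2 each step; 1, 2, 4, 8, 16 → 32.
So the next term is [x1=-32,x2=32].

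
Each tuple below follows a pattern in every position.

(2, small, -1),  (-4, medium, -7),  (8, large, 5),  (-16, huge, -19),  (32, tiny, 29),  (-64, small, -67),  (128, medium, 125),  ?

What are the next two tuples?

(-256, large, -259), (512, huge, 509)

First coordinate: 2, -4, 8, -16, 32, -64, 128 → -256 → 512 (×(-2) each step).
Size goes small, medium, large, huge, tiny, small, medium → large → huge (repeats small → medium → large → huge → tiny).
Third coordinate — always 3 less than the first coordinate: -1, -7, 5, -19, 29, -67, 125 → -259 → 509.
Putting the parts together: (-256, large, -259) and then (512, huge, 509).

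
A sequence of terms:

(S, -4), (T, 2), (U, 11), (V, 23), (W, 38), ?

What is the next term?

(X, 56)

Letter: letters move forward 1 place in the alphabet, so S, T, U, V, W → X.
For the second coordinate, differences are 6, 9, 12, … (increasing by 3 each time): -4, 2, 11, 23, 38 → 56.
Combining the parts gives (X, 56).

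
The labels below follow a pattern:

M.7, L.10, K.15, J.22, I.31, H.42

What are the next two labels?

G.55, F.70

Letter: M, L, K, J, I, H → G → F (letters move back 1 place in the alphabet).
Second component — differences are 3, 5, 7, … (increasing by 2 each time): 7, 10, 15, 22, 31, 42 → 55 → 70.
So the next two labels are G.55 and F.70.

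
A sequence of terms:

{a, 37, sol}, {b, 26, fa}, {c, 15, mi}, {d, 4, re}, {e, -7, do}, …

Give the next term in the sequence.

Letter — letters move forward 1 place in the alphabet: a, b, c, d, e → f.
Second coordinate: −11 each step, so 37, 26, 15, 4, -7 → -18.
Note: runs backward through the solfège scale do→ti, so sol, fa, mi, re, do → ti.
So the next term is {f, -18, ti}.

{f, -18, ti}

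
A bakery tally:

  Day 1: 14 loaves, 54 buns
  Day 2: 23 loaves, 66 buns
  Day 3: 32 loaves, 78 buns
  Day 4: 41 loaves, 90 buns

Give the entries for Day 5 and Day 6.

50 loaves, 102 buns; 59 loaves, 114 buns

For the loaves, +9 each step: 14, 23, 32, 41 → 50 → 59.
Buns — +12 each step: 54, 66, 78, 90 → 102 → 114.
Putting the parts together: 50 loaves, 102 buns and then 59 loaves, 114 buns.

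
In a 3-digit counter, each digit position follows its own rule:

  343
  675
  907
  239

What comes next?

For the first digit, +3 each step, mod 10: 3, 6, 9, 2 → 5.
Second digit: 4, 7, 0, 3 → 6 (+3 each step, mod 10).
Third digit: +2 each step, mod 10; 3, 5, 7, 9 → 1.
Combining the parts gives 561.

561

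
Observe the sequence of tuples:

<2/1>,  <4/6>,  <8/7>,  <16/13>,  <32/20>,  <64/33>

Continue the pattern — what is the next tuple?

First component: ×2 each step, so 2, 4, 8, 16, 32, 64 → 128.
For the second component, each term is the sum of the two before it: 1, 6, 7, 13, 20, 33 → 53.
So the next tuple is <128/53>.

<128/53>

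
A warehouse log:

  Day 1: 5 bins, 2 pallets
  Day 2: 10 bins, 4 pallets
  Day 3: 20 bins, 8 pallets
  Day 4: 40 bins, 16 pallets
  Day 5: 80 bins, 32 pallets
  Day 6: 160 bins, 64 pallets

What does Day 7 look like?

320 bins, 128 pallets

Bins: ×2 each step, so 5, 10, 20, 40, 80, 160 → 320.
Pallets: ×2 each step, so 2, 4, 8, 16, 32, 64 → 128.
Putting it together: 320 bins, 128 pallets.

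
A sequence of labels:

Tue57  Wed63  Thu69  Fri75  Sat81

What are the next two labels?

Sun87, Mon93

Day: Tue, Wed, Thu, Fri, Sat → Sun → Mon (runs through the weekdays Mon→Sun).
Second component goes 57, 63, 69, 75, 81 → 87 → 93 (+6 each step).
So the next two labels are Sun87 and Mon93.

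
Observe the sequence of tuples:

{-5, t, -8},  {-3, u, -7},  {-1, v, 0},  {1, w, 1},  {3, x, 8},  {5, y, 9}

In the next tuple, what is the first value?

First value: +2 each step; -5, -3, -1, 1, 3, 5 → 7.

7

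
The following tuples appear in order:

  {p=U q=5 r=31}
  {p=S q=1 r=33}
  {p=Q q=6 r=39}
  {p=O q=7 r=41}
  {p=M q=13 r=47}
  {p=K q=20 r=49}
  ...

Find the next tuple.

For the p, letters move back 2 places in the alphabet: U, S, Q, O, M, K → I.
Q: 5, 1, 6, 7, 13, 20 → 33 (each term is the sum of the two before it).
R: alternating steps +2, +6, +2, +6, …; 31, 33, 39, 41, 47, 49 → 55.
Putting it together: {p=I q=33 r=55}.

{p=I q=33 r=55}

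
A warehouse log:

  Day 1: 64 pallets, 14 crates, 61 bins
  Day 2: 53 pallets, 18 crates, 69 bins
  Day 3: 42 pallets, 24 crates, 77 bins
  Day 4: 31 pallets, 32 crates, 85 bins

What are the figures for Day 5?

20 pallets, 42 crates, 93 bins

Pallets — −11 each step: 64, 53, 42, 31 → 20.
Crates: differences are 4, 6, 8, … (increasing by 2 each time), so 14, 18, 24, 32 → 42.
Bins: +8 each step; 61, 69, 77, 85 → 93.
Combining the parts gives 20 pallets, 42 crates, 93 bins.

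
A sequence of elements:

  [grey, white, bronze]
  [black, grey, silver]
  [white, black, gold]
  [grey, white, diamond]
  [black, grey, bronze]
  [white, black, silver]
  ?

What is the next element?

First shade: repeats grey → black → white; grey, black, white, grey, black, white → grey.
For the second shade, repeats white → grey → black: white, grey, black, white, grey, black → white.
Rank — repeats bronze → silver → gold → diamond: bronze, silver, gold, diamond, bronze, silver → gold.
Putting it together: [grey, white, gold].

[grey, white, gold]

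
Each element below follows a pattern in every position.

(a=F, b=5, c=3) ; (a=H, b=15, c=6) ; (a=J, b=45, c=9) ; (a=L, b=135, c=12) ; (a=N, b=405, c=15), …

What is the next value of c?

18

A — letters move forward 2 places in the alphabet: F, H, J, L, N → P.
B — ×3 each step: 5, 15, 45, 135, 405 → 1215.
For the c, +3 each step: 3, 6, 9, 12, 15 → 18.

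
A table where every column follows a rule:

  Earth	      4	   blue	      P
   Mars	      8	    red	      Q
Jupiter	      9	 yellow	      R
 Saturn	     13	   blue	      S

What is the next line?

Uranus  14  red  T

Planet: runs through the planets Mercury→Neptune, so Earth, Mars, Jupiter, Saturn → Uranus.
Second component: 4, 8, 9, 13 → 14 (alternating steps +4, +1, +4, +1, …).
Colour goes blue, red, yellow, blue → red (repeats blue → red → yellow).
For the letter, letters move forward 1 place in the alphabet: P, Q, R, S → T.
So the next line is Uranus  14  red  T.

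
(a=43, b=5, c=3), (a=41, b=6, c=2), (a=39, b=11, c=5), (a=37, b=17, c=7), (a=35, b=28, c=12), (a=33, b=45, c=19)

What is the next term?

(a=31, b=73, c=31)

A goes 43, 41, 39, 37, 35, 33 → 31 (−2 each step).
For the b, each term is the sum of the two before it: 5, 6, 11, 17, 28, 45 → 73.
For the c, each term is the sum of the two before it: 3, 2, 5, 7, 12, 19 → 31.
So the next term is (a=31, b=73, c=31).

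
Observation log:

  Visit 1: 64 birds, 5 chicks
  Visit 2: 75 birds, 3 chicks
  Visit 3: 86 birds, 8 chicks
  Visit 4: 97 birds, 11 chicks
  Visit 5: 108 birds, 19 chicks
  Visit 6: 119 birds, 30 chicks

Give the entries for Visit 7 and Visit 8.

130 birds, 49 chicks; 141 birds, 79 chicks

Birds — +11 each step: 64, 75, 86, 97, 108, 119 → 130 → 141.
Chicks goes 5, 3, 8, 11, 19, 30 → 49 → 79 (each term is the sum of the two before it).
Putting the parts together: 130 birds, 49 chicks and then 141 birds, 79 chicks.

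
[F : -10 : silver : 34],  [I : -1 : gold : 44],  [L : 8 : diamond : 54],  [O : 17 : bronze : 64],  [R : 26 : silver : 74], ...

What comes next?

Letter — letters move forward 3 places in the alphabet: F, I, L, O, R → U.
For the second slot, +9 each step: -10, -1, 8, 17, 26 → 35.
Rank: repeats silver → gold → diamond → bronze; silver, gold, diamond, bronze, silver → gold.
Fourth slot goes 34, 44, 54, 64, 74 → 84 (+10 each step).
Combining the parts gives [U : 35 : gold : 84].

[U : 35 : gold : 84]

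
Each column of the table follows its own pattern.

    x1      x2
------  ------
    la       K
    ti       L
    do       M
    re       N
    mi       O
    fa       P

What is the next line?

sol  Q

Column x1: la, ti, do, re, mi, fa → sol (runs through the solfège scale do→ti).
Column x2: letters move forward 1 place in the alphabet, so K, L, M, N, O, P → Q.
So the next line is sol  Q.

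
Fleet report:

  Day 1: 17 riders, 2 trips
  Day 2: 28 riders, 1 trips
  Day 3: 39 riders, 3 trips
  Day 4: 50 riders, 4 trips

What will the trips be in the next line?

7

Trips: each term is the sum of the two before it, so 2, 1, 3, 4 → 7.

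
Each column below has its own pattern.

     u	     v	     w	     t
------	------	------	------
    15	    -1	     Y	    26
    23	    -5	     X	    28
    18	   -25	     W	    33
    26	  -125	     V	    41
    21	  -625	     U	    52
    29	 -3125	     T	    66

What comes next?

24  -15625  S  83

For the column u, alternating steps +8, −5, +8, −5, …: 15, 23, 18, 26, 21, 29 → 24.
Column v: -1, -5, -25, -125, -625, -3125 → -15625 (×5 each step).
Column w: Y, X, W, V, U, T → S (letters move back 1 place in the alphabet).
Column t: differences are 2, 5, 8, … (increasing by 3 each time); 26, 28, 33, 41, 52, 66 → 83.
So the next row is 24  -15625  S  83.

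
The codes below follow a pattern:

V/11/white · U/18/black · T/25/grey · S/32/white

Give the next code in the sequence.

R/39/black

Letter — letters move back 1 place in the alphabet: V, U, T, S → R.
Second component: +7 each step, so 11, 18, 25, 32 → 39.
Shade: white, black, grey, white → black (repeats white → black → grey).
Putting it together: R/39/black.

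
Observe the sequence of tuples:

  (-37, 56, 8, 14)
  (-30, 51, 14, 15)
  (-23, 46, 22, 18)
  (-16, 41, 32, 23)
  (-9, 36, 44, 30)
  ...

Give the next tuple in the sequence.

(-2, 31, 58, 39)

First part: +7 each step, so -37, -30, -23, -16, -9 → -2.
Second part: 56, 51, 46, 41, 36 → 31 (−5 each step).
Third part — differences are 6, 8, 10, … (increasing by 2 each time): 8, 14, 22, 32, 44 → 58.
Fourth part — differences are 1, 3, 5, … (increasing by 2 each time): 14, 15, 18, 23, 30 → 39.
Combining the parts gives (-2, 31, 58, 39).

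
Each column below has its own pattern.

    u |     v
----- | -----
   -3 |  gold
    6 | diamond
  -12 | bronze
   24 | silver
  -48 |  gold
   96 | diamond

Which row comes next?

Column u: -3, 6, -12, 24, -48, 96 → -192 (×(-2) each step).
Column v: repeats gold → diamond → bronze → silver, so gold, diamond, bronze, silver, gold, diamond → bronze.
Combining the parts gives -192  bronze.

-192  bronze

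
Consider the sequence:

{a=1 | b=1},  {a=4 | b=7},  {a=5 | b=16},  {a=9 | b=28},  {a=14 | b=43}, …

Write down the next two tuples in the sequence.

For the a, each term is the sum of the two before it: 1, 4, 5, 9, 14 → 23 → 37.
For the b, differences are 6, 9, 12, … (increasing by 3 each time): 1, 7, 16, 28, 43 → 61 → 82.
So the next two tuples are {a=23 | b=61} and {a=37 | b=82}.

{a=23 | b=61}, {a=37 | b=82}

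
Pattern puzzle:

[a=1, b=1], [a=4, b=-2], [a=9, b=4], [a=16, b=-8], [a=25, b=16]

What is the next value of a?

For the a, perfect squares: 1², 2², 3², …: 1, 4, 9, 16, 25 → 36.
B: ×(-2) each step, so 1, -2, 4, -8, 16 → -32.

36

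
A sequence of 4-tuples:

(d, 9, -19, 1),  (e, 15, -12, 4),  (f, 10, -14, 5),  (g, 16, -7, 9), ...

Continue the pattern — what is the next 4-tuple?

(h, 11, -9, 14)

Letter: letters move forward 1 place in the alphabet, so d, e, f, g → h.
Second component: alternating steps +6, −5, +6, −5, …; 9, 15, 10, 16 → 11.
Third component goes -19, -12, -14, -7 → -9 (alternating steps +7, −2, +7, −2, …).
For the fourth component, each term is the sum of the two before it: 1, 4, 5, 9 → 14.
Combining the parts gives (h, 11, -9, 14).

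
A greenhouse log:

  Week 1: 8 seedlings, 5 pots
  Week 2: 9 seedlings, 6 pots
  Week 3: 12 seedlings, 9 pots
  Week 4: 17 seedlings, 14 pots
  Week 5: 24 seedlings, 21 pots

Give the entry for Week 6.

33 seedlings, 30 pots

Seedlings: differences are 1, 3, 5, … (increasing by 2 each time), so 8, 9, 12, 17, 24 → 33.
Pots: always 3 less than the seedlings; 5, 6, 9, 14, 21 → 30.
Putting it together: 33 seedlings, 30 pots.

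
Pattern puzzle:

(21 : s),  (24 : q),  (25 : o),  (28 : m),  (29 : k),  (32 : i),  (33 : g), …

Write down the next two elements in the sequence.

(36 : e), (37 : c)

First value: 21, 24, 25, 28, 29, 32, 33 → 36 → 37 (alternating steps +3, +1, +3, +1, …).
Letter goes s, q, o, m, k, i, g → e → c (letters move back 2 places in the alphabet).
Putting the parts together: (36 : e) and then (37 : c).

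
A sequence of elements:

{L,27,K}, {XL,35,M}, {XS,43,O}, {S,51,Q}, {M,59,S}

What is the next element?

For the size, runs through clothing sizes XS→XL: L, XL, XS, S, M → L.
For the second slot, +8 each step: 27, 35, 43, 51, 59 → 67.
Letter: letters move forward 2 places in the alphabet, so K, M, O, Q, S → U.
So the next element is {L,67,U}.

{L,67,U}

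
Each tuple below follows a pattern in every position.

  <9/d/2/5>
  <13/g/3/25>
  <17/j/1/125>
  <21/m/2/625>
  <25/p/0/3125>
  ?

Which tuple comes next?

<29/s/1/15625>

First part: 9, 13, 17, 21, 25 → 29 (+4 each step).
For the letter, letters move forward 3 places in the alphabet: d, g, j, m, p → s.
Third part goes 2, 3, 1, 2, 0 → 1 (alternating steps +1, −2, +1, −2, …).
Fourth part — ×5 each step: 5, 25, 125, 625, 3125 → 15625.
So the next tuple is <29/s/1/15625>.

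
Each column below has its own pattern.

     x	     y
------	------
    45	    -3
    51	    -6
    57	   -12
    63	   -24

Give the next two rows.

Column x: +6 each step, so 45, 51, 57, 63 → 69 → 75.
Column y: -3, -6, -12, -24 → -48 → -96 (×2 each step).
So the next two rows are 69  -48 and 75  -96.

69  -48; 75  -96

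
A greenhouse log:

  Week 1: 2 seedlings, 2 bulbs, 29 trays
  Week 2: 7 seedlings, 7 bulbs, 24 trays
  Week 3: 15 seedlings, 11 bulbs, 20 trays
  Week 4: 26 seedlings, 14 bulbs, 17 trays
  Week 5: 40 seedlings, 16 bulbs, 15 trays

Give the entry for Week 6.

Seedlings: differences are 5, 8, 11, … (increasing by 3 each time); 2, 7, 15, 26, 40 → 57.
Bulbs: 2, 7, 11, 14, 16 → 17 (differences are 5, 4, 3, … (decreasing by 1 each time)).
Trays: together with the bulbs always sums to 31; 29, 24, 20, 17, 15 → 14.
Putting it together: 57 seedlings, 17 bulbs, 14 trays.

57 seedlings, 17 bulbs, 14 trays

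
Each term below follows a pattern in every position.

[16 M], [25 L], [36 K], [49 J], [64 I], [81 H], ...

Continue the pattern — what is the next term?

For the first entry, perfect squares: 4², 5², 6², …: 16, 25, 36, 49, 64, 81 → 100.
Letter: M, L, K, J, I, H → G (letters move back 1 place in the alphabet).
Putting it together: [100 G].

[100 G]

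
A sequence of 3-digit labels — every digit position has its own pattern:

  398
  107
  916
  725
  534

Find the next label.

343

First digit: −2 each step, mod 10; 3, 1, 9, 7, 5 → 3.
For the second digit, +1 each step, mod 10: 9, 0, 1, 2, 3 → 4.
Third digit: 8, 7, 6, 5, 4 → 3 (−1 each step, mod 10).
Putting it together: 343.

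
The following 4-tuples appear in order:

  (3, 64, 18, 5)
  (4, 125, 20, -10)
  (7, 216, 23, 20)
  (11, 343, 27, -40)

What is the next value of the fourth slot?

For the first slot, each term is the sum of the two before it: 3, 4, 7, 11 → 18.
Second slot: perfect cubes: 4³, 5³, 6³, …; 64, 125, 216, 343 → 512.
Third slot: differences are 2, 3, 4, … (increasing by 1 each time), so 18, 20, 23, 27 → 32.
For the fourth slot, ×(-2) each step: 5, -10, 20, -40 → 80.

80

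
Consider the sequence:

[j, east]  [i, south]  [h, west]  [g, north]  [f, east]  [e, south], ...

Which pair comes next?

For the letter, letters move back 1 place in the alphabet: j, i, h, g, f, e → d.
Direction: repeats east → south → west → north; east, south, west, north, east, south → west.
Combining the parts gives [d, west].

[d, west]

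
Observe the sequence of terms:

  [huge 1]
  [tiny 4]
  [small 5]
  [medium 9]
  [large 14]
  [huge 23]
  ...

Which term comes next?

Size: repeats huge → tiny → small → medium → large; huge, tiny, small, medium, large, huge → tiny.
Second value: 1, 4, 5, 9, 14, 23 → 37 (each term is the sum of the two before it).
Combining the parts gives [tiny 37].

[tiny 37]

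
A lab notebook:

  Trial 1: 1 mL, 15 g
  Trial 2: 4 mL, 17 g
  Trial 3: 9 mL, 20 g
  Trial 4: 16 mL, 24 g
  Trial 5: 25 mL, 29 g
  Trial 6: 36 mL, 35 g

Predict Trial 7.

ML — perfect squares: 1², 2², 3², …: 1, 4, 9, 16, 25, 36 → 49.
G: differences are 2, 3, 4, … (increasing by 1 each time), so 15, 17, 20, 24, 29, 35 → 42.
Combining the parts gives 49 mL, 42 g.

49 mL, 42 g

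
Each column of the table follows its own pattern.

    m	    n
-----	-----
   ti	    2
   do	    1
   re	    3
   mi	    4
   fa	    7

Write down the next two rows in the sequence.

Column m: runs through the solfège scale do→ti; ti, do, re, mi, fa → sol → la.
Column n — each term is the sum of the two before it: 2, 1, 3, 4, 7 → 11 → 18.
Putting the parts together: sol  11 and then la  18.

sol  11; la  18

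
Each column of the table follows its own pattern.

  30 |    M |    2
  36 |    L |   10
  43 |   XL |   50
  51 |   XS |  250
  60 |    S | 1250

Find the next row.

70  M  6250

First component: differences are 6, 7, 8, … (increasing by 1 each time), so 30, 36, 43, 51, 60 → 70.
Size goes M, L, XL, XS, S → M (runs through clothing sizes XS→XL).
Third component goes 2, 10, 50, 250, 1250 → 6250 (×5 each step).
Putting it together: 70  M  6250.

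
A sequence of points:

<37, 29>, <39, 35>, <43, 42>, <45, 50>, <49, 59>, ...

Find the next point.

<51, 69>

For the first entry, alternating steps +2, +4, +2, +4, …: 37, 39, 43, 45, 49 → 51.
Second entry: 29, 35, 42, 50, 59 → 69 (differences are 6, 7, 8, … (increasing by 1 each time)).
So the next point is <51, 69>.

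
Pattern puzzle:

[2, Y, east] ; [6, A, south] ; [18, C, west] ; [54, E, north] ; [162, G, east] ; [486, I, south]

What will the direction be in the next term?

west

First value goes 2, 6, 18, 54, 162, 486 → 1458 (×3 each step).
Letter: letters move forward 2 places in the alphabet, wrapping Z→A, so Y, A, C, E, G, I → K.
Direction: repeats east → south → west → north; east, south, west, north, east, south → west.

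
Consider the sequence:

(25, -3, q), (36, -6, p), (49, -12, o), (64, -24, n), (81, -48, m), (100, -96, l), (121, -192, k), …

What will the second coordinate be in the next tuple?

First coordinate goes 25, 36, 49, 64, 81, 100, 121 → 144 (perfect squares: 5², 6², 7², …).
For the second coordinate, ×2 each step: -3, -6, -12, -24, -48, -96, -192 → -384.
Letter — letters move back 1 place in the alphabet: q, p, o, n, m, l, k → j.

-384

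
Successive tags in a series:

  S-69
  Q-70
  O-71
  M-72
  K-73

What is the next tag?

I-74

Letter goes S, Q, O, M, K → I (letters move back 2 places in the alphabet).
For the second component, +1 each step: 69, 70, 71, 72, 73 → 74.
Putting it together: I-74.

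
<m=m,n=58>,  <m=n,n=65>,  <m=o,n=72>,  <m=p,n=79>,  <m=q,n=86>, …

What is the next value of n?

N — +7 each step: 58, 65, 72, 79, 86 → 93.

93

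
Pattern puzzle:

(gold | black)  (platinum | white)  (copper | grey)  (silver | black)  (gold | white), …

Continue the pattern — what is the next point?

Metal: repeats gold → platinum → copper → silver, so gold, platinum, copper, silver, gold → platinum.
For the shade, repeats black → white → grey: black, white, grey, black, white → grey.
So the next point is (platinum | grey).

(platinum | grey)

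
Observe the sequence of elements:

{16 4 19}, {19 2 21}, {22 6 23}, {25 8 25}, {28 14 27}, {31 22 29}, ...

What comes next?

{34 36 31}

First value goes 16, 19, 22, 25, 28, 31 → 34 (+3 each step).
For the second value, each term is the sum of the two before it: 4, 2, 6, 8, 14, 22 → 36.
For the third value, +2 each step: 19, 21, 23, 25, 27, 29 → 31.
So the next element is {34 36 31}.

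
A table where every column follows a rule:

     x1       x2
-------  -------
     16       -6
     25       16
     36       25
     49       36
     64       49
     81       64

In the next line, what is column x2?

81

Column x1: 16, 25, 36, 49, 64, 81 → 100 (perfect squares: 4², 5², 6², …).
Column x2 — always the previous value of the column x1: -6, 16, 25, 36, 49, 64 → 81.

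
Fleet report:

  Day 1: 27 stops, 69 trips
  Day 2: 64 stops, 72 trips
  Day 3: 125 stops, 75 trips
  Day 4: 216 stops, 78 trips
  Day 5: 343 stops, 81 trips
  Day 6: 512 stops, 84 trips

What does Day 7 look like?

Stops — perfect cubes: 3³, 4³, 5³, …: 27, 64, 125, 216, 343, 512 → 729.
Trips: 69, 72, 75, 78, 81, 84 → 87 (+3 each step).
So the next row is 729 stops, 87 trips.

729 stops, 87 trips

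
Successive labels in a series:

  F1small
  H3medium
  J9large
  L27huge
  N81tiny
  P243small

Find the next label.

R729medium

Letter: F, H, J, L, N, P → R (letters move forward 2 places in the alphabet).
Second component: ×3 each step; 1, 3, 9, 27, 81, 243 → 729.
Size: repeats small → medium → large → huge → tiny; small, medium, large, huge, tiny, small → medium.
Putting it together: R729medium.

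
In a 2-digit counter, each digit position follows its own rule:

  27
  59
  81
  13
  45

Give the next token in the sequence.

77

For the first digit, +3 each step, mod 10: 2, 5, 8, 1, 4 → 7.
Second digit: 7, 9, 1, 3, 5 → 7 (+2 each step, mod 10).
Putting it together: 77.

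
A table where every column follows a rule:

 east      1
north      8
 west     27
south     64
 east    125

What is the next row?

north  216

Direction: repeats east → north → west → south, so east, north, west, south, east → north.
Second component — perfect cubes: 1³, 2³, 3³, …: 1, 8, 27, 64, 125 → 216.
Combining the parts gives north  216.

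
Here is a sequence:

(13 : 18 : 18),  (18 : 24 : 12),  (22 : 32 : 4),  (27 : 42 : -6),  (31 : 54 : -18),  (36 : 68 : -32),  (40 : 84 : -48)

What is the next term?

First coordinate — alternating steps +5, +4, +5, +4, …: 13, 18, 22, 27, 31, 36, 40 → 45.
Second coordinate: differences are 6, 8, 10, … (increasing by 2 each time), so 18, 24, 32, 42, 54, 68, 84 → 102.
Third coordinate goes 18, 12, 4, -6, -18, -32, -48 → -66 (together with the second coordinate always sums to 36).
Combining the parts gives (45 : 102 : -66).

(45 : 102 : -66)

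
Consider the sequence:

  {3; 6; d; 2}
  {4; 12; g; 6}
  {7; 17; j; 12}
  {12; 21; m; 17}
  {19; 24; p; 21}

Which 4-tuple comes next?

For the first part, differences are 1, 3, 5, … (increasing by 2 each time): 3, 4, 7, 12, 19 → 28.
Second part — differences are 6, 5, 4, … (decreasing by 1 each time): 6, 12, 17, 21, 24 → 26.
Letter: letters move forward 3 places in the alphabet; d, g, j, m, p → s.
Fourth part: always the previous value of the second part, so 2, 6, 12, 17, 21 → 24.
Combining the parts gives {28; 26; s; 24}.

{28; 26; s; 24}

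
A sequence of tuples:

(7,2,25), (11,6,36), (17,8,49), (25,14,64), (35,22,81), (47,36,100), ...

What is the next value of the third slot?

First slot: 7, 11, 17, 25, 35, 47 → 61 (differences are 4, 6, 8, … (increasing by 2 each time)).
For the second slot, each term is the sum of the two before it: 2, 6, 8, 14, 22, 36 → 58.
Third slot: perfect squares: 5², 6², 7², …, so 25, 36, 49, 64, 81, 100 → 121.

121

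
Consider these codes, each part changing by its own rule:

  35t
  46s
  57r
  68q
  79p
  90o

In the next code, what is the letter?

For the letter, letters move back 1 place in the alphabet: t, s, r, q, p, o → n.

n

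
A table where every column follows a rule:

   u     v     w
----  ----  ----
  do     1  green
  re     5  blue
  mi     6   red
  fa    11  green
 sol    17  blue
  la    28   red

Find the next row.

ti  45  green

Column u: runs through the solfège scale do→ti; do, re, mi, fa, sol, la → ti.
Column v: 1, 5, 6, 11, 17, 28 → 45 (each term is the sum of the two before it).
Column w: repeats green → blue → red, so green, blue, red, green, blue, red → green.
Putting it together: ti  45  green.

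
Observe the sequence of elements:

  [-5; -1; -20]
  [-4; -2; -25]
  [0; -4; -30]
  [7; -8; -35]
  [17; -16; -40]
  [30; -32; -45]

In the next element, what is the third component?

For the third component, −5 each step: -20, -25, -30, -35, -40, -45 → -50.

-50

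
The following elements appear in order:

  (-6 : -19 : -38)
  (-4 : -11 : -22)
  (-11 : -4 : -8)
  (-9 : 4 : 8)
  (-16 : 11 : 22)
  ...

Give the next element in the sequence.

First value: alternating steps +2, −7, +2, −7, …; -6, -4, -11, -9, -16 → -14.
Second value: alternating steps +8, +7, +8, +7, …, so -19, -11, -4, 4, 11 → 19.
Third value: always 2 × the second value; -38, -22, -8, 8, 22 → 38.
So the next element is (-14 : 19 : 38).

(-14 : 19 : 38)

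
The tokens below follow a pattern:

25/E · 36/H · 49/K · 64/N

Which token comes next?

First component — perfect squares: 5², 6², 7², …: 25, 36, 49, 64 → 81.
Letter: letters move forward 3 places in the alphabet; E, H, K, N → Q.
So the next token is 81/Q.

81/Q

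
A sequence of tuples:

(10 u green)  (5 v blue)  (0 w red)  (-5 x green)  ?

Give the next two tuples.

First part: −5 each step; 10, 5, 0, -5 → -10 → -15.
Letter: u, v, w, x → y → z (letters move forward 1 place in the alphabet).
Colour — repeats green → blue → red: green, blue, red, green → blue → red.
So the next two tuples are (-10 y blue) and (-15 z red).

(-10 y blue), (-15 z red)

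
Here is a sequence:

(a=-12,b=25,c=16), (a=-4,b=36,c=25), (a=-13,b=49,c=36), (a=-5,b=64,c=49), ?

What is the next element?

(a=-14,b=81,c=64)

For the a, alternating steps +8, −9, +8, −9, …: -12, -4, -13, -5 → -14.
B: perfect squares: 5², 6², 7², …; 25, 36, 49, 64 → 81.
C — perfect squares: 4², 5², 6², …: 16, 25, 36, 49 → 64.
Combining the parts gives (a=-14,b=81,c=64).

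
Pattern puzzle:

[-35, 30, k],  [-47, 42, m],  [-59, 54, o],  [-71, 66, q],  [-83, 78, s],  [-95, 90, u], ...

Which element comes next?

[-107, 102, w]

First part: -35, -47, -59, -71, -83, -95 → -107 (−12 each step).
For the second part, together with the first part always sums to -5: 30, 42, 54, 66, 78, 90 → 102.
Letter: k, m, o, q, s, u → w (letters move forward 2 places in the alphabet).
So the next element is [-107, 102, w].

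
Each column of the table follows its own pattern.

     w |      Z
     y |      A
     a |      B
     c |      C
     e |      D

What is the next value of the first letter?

g

First letter: letters move forward 2 places in the alphabet, wrapping Z→A; w, y, a, c, e → g.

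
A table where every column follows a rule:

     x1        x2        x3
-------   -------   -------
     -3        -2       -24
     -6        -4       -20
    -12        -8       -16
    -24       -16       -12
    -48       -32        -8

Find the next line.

Column x1 goes -3, -6, -12, -24, -48 → -96 (×2 each step).
Column x2: ×2 each step, so -2, -4, -8, -16, -32 → -64.
Column x3 — +4 each step: -24, -20, -16, -12, -8 → -4.
So the next line is -96  -64  -4.

-96  -64  -4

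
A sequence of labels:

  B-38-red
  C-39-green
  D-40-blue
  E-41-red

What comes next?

F-42-green

For the letter, letters move forward 1 place in the alphabet: B, C, D, E → F.
Second component goes 38, 39, 40, 41 → 42 (+1 each step).
For the colour, repeats red → green → blue: red, green, blue, red → green.
Combining the parts gives F-42-green.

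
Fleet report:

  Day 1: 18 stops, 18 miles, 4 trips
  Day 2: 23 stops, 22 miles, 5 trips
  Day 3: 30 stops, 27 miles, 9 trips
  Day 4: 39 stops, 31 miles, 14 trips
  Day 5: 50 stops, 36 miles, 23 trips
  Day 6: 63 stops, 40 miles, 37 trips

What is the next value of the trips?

60

Trips — each term is the sum of the two before it: 4, 5, 9, 14, 23, 37 → 60.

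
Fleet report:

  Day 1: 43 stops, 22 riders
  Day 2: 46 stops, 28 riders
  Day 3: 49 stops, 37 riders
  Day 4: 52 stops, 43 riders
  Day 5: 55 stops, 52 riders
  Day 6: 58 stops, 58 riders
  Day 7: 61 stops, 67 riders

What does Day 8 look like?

64 stops, 73 riders

For the stops, +3 each step: 43, 46, 49, 52, 55, 58, 61 → 64.
For the riders, alternating steps +6, +9, +6, +9, …: 22, 28, 37, 43, 52, 58, 67 → 73.
Putting it together: 64 stops, 73 riders.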